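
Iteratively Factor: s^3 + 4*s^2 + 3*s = (s + 1)*(s^2 + 3*s) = s*(s + 1)*(s + 3)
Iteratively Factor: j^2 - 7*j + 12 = (j - 3)*(j - 4)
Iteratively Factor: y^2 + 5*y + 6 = (y + 3)*(y + 2)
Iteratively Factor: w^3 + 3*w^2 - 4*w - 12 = (w - 2)*(w^2 + 5*w + 6) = (w - 2)*(w + 3)*(w + 2)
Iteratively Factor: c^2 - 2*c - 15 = (c + 3)*(c - 5)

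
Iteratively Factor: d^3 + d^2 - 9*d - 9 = (d + 1)*(d^2 - 9) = (d - 3)*(d + 1)*(d + 3)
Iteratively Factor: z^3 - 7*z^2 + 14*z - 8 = (z - 2)*(z^2 - 5*z + 4) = (z - 4)*(z - 2)*(z - 1)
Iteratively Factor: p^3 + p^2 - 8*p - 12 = (p + 2)*(p^2 - p - 6) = (p - 3)*(p + 2)*(p + 2)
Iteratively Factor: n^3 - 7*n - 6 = (n - 3)*(n^2 + 3*n + 2) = (n - 3)*(n + 2)*(n + 1)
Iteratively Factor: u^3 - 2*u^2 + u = (u - 1)*(u^2 - u) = (u - 1)^2*(u)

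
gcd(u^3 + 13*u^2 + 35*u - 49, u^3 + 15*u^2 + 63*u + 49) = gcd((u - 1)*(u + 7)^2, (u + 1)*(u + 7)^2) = u^2 + 14*u + 49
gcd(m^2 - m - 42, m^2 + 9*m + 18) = m + 6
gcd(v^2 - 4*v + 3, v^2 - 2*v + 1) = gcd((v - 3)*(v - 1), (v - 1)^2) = v - 1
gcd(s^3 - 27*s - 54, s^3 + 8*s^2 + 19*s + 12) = s + 3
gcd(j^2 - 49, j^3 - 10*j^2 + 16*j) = 1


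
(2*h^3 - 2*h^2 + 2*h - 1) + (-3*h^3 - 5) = -h^3 - 2*h^2 + 2*h - 6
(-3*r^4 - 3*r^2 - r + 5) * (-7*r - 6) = 21*r^5 + 18*r^4 + 21*r^3 + 25*r^2 - 29*r - 30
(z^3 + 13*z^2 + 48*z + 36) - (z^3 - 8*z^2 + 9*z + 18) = 21*z^2 + 39*z + 18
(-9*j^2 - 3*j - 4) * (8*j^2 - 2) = -72*j^4 - 24*j^3 - 14*j^2 + 6*j + 8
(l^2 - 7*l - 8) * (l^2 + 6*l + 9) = l^4 - l^3 - 41*l^2 - 111*l - 72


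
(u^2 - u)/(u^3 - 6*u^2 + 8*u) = (u - 1)/(u^2 - 6*u + 8)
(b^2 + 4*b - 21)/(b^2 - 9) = (b + 7)/(b + 3)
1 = 1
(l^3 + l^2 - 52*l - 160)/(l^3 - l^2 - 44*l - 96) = (l + 5)/(l + 3)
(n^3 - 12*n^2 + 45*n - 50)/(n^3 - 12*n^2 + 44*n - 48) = (n^2 - 10*n + 25)/(n^2 - 10*n + 24)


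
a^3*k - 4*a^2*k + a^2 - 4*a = a*(a - 4)*(a*k + 1)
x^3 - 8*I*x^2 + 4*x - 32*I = (x - 8*I)*(x - 2*I)*(x + 2*I)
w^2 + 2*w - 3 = (w - 1)*(w + 3)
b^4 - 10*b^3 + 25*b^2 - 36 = (b - 6)*(b - 3)*(b - 2)*(b + 1)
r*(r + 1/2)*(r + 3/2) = r^3 + 2*r^2 + 3*r/4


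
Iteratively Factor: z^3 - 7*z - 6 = (z - 3)*(z^2 + 3*z + 2) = (z - 3)*(z + 1)*(z + 2)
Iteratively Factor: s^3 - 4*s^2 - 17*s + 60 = (s - 3)*(s^2 - s - 20) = (s - 5)*(s - 3)*(s + 4)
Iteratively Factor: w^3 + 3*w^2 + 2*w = (w + 2)*(w^2 + w) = (w + 1)*(w + 2)*(w)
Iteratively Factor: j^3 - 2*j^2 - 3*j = (j)*(j^2 - 2*j - 3) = j*(j + 1)*(j - 3)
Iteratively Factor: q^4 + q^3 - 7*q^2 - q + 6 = (q - 2)*(q^3 + 3*q^2 - q - 3) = (q - 2)*(q + 1)*(q^2 + 2*q - 3) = (q - 2)*(q - 1)*(q + 1)*(q + 3)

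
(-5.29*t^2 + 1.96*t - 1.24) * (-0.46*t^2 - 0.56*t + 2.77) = 2.4334*t^4 + 2.0608*t^3 - 15.1805*t^2 + 6.1236*t - 3.4348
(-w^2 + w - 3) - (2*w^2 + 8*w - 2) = -3*w^2 - 7*w - 1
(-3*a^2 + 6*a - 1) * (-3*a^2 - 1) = 9*a^4 - 18*a^3 + 6*a^2 - 6*a + 1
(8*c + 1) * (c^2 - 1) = 8*c^3 + c^2 - 8*c - 1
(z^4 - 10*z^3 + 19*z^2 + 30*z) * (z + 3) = z^5 - 7*z^4 - 11*z^3 + 87*z^2 + 90*z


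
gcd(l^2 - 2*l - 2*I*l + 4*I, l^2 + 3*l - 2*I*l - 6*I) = l - 2*I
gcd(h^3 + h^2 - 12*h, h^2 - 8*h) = h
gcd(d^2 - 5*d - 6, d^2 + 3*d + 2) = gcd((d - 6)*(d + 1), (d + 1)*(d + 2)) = d + 1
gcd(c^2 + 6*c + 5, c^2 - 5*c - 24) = 1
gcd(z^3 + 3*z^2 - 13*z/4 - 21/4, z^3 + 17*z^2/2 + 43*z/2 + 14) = z^2 + 9*z/2 + 7/2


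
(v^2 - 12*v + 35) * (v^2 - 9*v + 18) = v^4 - 21*v^3 + 161*v^2 - 531*v + 630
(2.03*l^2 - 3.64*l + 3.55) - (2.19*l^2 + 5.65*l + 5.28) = -0.16*l^2 - 9.29*l - 1.73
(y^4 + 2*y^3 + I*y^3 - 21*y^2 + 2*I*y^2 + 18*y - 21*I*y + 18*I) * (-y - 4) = -y^5 - 6*y^4 - I*y^4 + 13*y^3 - 6*I*y^3 + 66*y^2 + 13*I*y^2 - 72*y + 66*I*y - 72*I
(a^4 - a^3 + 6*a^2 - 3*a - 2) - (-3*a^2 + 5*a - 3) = a^4 - a^3 + 9*a^2 - 8*a + 1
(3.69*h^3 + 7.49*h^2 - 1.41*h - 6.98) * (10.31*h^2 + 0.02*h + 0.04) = 38.0439*h^5 + 77.2957*h^4 - 14.2397*h^3 - 71.6924*h^2 - 0.196*h - 0.2792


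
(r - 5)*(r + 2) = r^2 - 3*r - 10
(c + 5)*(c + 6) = c^2 + 11*c + 30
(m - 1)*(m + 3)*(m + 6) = m^3 + 8*m^2 + 9*m - 18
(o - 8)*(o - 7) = o^2 - 15*o + 56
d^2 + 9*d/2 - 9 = (d - 3/2)*(d + 6)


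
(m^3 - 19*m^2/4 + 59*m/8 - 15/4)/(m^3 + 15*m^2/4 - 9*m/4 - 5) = (m^2 - 7*m/2 + 3)/(m^2 + 5*m + 4)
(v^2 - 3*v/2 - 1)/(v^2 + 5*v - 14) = (v + 1/2)/(v + 7)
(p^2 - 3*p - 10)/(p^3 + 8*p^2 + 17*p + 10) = (p - 5)/(p^2 + 6*p + 5)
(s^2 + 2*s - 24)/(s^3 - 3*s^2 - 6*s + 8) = (s + 6)/(s^2 + s - 2)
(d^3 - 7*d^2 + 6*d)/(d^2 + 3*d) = (d^2 - 7*d + 6)/(d + 3)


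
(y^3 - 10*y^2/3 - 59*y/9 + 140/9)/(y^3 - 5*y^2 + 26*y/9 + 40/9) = (3*y + 7)/(3*y + 2)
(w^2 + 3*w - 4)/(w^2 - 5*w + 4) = (w + 4)/(w - 4)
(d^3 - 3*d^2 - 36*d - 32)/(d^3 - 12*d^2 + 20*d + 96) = (d^2 + 5*d + 4)/(d^2 - 4*d - 12)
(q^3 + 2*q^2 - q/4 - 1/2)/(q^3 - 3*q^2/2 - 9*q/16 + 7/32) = 8*(2*q^2 + 3*q - 2)/(16*q^2 - 32*q + 7)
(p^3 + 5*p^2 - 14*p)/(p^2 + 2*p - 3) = p*(p^2 + 5*p - 14)/(p^2 + 2*p - 3)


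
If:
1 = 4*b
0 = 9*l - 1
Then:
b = 1/4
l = 1/9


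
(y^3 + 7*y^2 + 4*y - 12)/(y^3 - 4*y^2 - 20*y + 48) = (y^3 + 7*y^2 + 4*y - 12)/(y^3 - 4*y^2 - 20*y + 48)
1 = 1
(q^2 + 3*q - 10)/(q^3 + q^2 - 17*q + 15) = (q - 2)/(q^2 - 4*q + 3)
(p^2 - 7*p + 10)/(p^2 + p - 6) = (p - 5)/(p + 3)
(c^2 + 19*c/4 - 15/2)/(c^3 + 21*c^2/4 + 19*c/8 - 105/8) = 2*(c + 6)/(2*c^2 + 13*c + 21)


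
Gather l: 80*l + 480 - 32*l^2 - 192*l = -32*l^2 - 112*l + 480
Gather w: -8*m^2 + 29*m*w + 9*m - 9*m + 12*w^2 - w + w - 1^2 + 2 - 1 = -8*m^2 + 29*m*w + 12*w^2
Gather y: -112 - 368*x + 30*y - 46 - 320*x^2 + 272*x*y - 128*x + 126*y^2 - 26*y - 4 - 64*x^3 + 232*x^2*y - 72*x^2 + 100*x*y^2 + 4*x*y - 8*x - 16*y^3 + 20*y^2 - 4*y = -64*x^3 - 392*x^2 - 504*x - 16*y^3 + y^2*(100*x + 146) + y*(232*x^2 + 276*x) - 162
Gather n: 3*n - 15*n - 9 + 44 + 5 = 40 - 12*n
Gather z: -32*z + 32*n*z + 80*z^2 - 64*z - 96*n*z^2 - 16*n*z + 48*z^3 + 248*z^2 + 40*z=48*z^3 + z^2*(328 - 96*n) + z*(16*n - 56)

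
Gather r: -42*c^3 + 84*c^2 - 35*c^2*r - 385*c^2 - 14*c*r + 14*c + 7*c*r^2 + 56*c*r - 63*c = -42*c^3 - 301*c^2 + 7*c*r^2 - 49*c + r*(-35*c^2 + 42*c)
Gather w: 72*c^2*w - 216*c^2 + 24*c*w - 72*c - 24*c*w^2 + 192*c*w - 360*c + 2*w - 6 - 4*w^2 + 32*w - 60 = -216*c^2 - 432*c + w^2*(-24*c - 4) + w*(72*c^2 + 216*c + 34) - 66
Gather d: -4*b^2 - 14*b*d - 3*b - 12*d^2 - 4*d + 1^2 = -4*b^2 - 3*b - 12*d^2 + d*(-14*b - 4) + 1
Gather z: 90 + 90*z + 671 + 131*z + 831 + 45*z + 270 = 266*z + 1862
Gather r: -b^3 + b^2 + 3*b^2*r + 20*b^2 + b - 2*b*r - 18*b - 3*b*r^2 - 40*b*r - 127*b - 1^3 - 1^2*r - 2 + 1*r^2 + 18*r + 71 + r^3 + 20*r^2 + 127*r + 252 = -b^3 + 21*b^2 - 144*b + r^3 + r^2*(21 - 3*b) + r*(3*b^2 - 42*b + 144) + 320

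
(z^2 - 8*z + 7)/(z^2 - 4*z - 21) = (z - 1)/(z + 3)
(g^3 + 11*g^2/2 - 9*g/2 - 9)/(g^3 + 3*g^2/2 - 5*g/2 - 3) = (g + 6)/(g + 2)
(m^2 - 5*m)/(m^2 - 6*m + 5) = m/(m - 1)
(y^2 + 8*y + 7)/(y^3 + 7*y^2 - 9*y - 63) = (y + 1)/(y^2 - 9)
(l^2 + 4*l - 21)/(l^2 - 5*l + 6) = (l + 7)/(l - 2)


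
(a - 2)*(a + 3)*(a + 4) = a^3 + 5*a^2 - 2*a - 24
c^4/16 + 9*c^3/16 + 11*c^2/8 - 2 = (c/4 + 1)^2*(c - 1)*(c + 2)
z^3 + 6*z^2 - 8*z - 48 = (z + 6)*(z - 2*sqrt(2))*(z + 2*sqrt(2))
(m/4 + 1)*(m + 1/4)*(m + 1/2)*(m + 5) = m^4/4 + 39*m^3/16 + 215*m^2/32 + 129*m/32 + 5/8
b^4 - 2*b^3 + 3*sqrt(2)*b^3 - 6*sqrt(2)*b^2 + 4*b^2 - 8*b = b*(b - 2)*(b + sqrt(2))*(b + 2*sqrt(2))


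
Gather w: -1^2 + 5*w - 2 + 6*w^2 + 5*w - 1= 6*w^2 + 10*w - 4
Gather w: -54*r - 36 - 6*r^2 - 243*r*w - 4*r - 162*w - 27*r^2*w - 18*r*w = -6*r^2 - 58*r + w*(-27*r^2 - 261*r - 162) - 36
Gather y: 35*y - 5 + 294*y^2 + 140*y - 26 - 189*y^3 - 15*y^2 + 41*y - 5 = -189*y^3 + 279*y^2 + 216*y - 36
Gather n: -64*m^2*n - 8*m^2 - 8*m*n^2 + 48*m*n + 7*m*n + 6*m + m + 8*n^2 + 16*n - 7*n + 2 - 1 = -8*m^2 + 7*m + n^2*(8 - 8*m) + n*(-64*m^2 + 55*m + 9) + 1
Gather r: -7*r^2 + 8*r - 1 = -7*r^2 + 8*r - 1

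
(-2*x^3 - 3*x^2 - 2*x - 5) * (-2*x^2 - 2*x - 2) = 4*x^5 + 10*x^4 + 14*x^3 + 20*x^2 + 14*x + 10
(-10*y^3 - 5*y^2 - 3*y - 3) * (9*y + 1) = -90*y^4 - 55*y^3 - 32*y^2 - 30*y - 3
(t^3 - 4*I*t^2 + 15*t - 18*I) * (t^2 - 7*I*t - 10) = t^5 - 11*I*t^4 - 23*t^3 - 83*I*t^2 - 276*t + 180*I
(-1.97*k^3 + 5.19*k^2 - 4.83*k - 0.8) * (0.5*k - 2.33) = -0.985*k^4 + 7.1851*k^3 - 14.5077*k^2 + 10.8539*k + 1.864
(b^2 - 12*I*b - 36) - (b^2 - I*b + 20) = -11*I*b - 56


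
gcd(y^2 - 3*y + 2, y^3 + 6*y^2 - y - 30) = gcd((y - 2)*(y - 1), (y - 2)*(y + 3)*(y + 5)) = y - 2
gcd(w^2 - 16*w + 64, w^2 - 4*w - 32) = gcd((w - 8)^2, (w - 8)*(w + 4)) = w - 8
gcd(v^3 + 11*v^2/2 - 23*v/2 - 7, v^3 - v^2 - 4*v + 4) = v - 2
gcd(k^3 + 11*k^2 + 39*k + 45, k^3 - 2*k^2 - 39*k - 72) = k^2 + 6*k + 9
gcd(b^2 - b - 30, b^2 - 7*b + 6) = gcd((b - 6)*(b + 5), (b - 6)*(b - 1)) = b - 6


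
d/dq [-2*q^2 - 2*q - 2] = -4*q - 2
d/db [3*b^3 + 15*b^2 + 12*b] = 9*b^2 + 30*b + 12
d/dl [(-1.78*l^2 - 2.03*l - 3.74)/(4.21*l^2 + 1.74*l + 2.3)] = (5.4491*l^2 + 23.3028*l + 1.8386)/(17.7241*l^4 + 14.6508*l^3 + 22.3936*l^2 + 8.004*l + 5.29)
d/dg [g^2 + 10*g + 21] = 2*g + 10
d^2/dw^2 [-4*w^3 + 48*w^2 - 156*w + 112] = 96 - 24*w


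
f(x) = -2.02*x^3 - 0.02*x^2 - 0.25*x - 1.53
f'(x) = -6.06*x^2 - 0.04*x - 0.25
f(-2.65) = 36.58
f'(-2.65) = -42.70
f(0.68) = -2.34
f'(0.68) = -3.08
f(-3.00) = 53.58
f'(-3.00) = -54.67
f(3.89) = -121.71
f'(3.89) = -92.11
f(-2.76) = 41.48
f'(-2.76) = -46.30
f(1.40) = -7.46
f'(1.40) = -12.18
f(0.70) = -2.41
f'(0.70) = -3.25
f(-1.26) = 2.79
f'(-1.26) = -9.82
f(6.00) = -440.07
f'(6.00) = -218.65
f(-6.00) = 435.57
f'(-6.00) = -218.17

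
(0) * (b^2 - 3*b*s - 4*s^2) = 0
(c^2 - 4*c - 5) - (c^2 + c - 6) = 1 - 5*c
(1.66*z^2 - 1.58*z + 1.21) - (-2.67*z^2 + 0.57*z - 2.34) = 4.33*z^2 - 2.15*z + 3.55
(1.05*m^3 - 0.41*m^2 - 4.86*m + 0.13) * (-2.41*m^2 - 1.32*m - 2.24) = -2.5305*m^5 - 0.3979*m^4 + 9.9018*m^3 + 7.0203*m^2 + 10.7148*m - 0.2912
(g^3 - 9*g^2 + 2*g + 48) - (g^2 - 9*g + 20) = g^3 - 10*g^2 + 11*g + 28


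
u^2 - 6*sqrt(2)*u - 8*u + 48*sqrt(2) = (u - 8)*(u - 6*sqrt(2))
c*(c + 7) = c^2 + 7*c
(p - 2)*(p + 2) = p^2 - 4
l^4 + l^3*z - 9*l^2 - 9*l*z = l*(l - 3)*(l + 3)*(l + z)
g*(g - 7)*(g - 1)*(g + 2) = g^4 - 6*g^3 - 9*g^2 + 14*g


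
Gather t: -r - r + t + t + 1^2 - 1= -2*r + 2*t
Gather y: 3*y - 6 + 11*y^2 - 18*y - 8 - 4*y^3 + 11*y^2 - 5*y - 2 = -4*y^3 + 22*y^2 - 20*y - 16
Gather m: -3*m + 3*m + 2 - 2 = 0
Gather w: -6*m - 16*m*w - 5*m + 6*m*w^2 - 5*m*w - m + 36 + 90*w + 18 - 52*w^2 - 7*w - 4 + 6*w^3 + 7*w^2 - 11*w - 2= -12*m + 6*w^3 + w^2*(6*m - 45) + w*(72 - 21*m) + 48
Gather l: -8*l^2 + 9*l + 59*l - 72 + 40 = -8*l^2 + 68*l - 32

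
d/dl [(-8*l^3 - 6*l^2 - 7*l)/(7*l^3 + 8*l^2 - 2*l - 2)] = 2*(-11*l^4 + 65*l^3 + 58*l^2 + 12*l + 7)/(49*l^6 + 112*l^5 + 36*l^4 - 60*l^3 - 28*l^2 + 8*l + 4)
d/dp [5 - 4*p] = -4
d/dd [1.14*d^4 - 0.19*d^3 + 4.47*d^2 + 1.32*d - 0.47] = 4.56*d^3 - 0.57*d^2 + 8.94*d + 1.32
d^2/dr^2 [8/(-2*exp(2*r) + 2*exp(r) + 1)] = 16*(4*(2*exp(r) - 1)^2*exp(r) + (4*exp(r) - 1)*(-2*exp(2*r) + 2*exp(r) + 1))*exp(r)/(-2*exp(2*r) + 2*exp(r) + 1)^3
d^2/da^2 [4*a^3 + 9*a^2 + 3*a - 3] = 24*a + 18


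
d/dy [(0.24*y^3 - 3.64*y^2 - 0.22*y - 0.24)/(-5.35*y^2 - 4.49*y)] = (-1.284*y^4 - 2.1552*y^3 + 15.1666*y^2 - 2.568*y - 1.0776)/(y^2*(28.6225*y^2 + 48.043*y + 20.1601))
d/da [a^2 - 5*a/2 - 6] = 2*a - 5/2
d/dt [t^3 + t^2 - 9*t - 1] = 3*t^2 + 2*t - 9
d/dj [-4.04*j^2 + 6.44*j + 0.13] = 6.44 - 8.08*j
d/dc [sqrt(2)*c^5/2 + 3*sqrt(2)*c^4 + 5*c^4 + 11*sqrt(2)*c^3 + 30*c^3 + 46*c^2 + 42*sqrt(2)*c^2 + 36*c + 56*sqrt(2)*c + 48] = 5*sqrt(2)*c^4/2 + 12*sqrt(2)*c^3 + 20*c^3 + 33*sqrt(2)*c^2 + 90*c^2 + 92*c + 84*sqrt(2)*c + 36 + 56*sqrt(2)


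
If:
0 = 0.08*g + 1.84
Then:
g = -23.00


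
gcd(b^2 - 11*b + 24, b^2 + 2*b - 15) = b - 3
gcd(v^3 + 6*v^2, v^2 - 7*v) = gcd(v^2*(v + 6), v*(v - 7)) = v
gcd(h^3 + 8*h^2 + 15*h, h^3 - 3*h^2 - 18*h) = h^2 + 3*h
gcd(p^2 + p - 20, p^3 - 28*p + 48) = p - 4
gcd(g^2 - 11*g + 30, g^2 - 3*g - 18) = g - 6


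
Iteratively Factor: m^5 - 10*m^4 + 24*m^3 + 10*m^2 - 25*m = (m + 1)*(m^4 - 11*m^3 + 35*m^2 - 25*m) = (m - 5)*(m + 1)*(m^3 - 6*m^2 + 5*m) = (m - 5)*(m - 1)*(m + 1)*(m^2 - 5*m) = (m - 5)^2*(m - 1)*(m + 1)*(m)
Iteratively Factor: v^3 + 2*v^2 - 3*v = (v + 3)*(v^2 - v) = v*(v + 3)*(v - 1)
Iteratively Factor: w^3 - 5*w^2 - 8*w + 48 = (w - 4)*(w^2 - w - 12) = (w - 4)*(w + 3)*(w - 4)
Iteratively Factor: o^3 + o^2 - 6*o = (o)*(o^2 + o - 6) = o*(o + 3)*(o - 2)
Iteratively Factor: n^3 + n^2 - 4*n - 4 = (n + 2)*(n^2 - n - 2) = (n + 1)*(n + 2)*(n - 2)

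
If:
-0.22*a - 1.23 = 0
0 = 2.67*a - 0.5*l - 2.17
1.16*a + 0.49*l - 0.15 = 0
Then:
No Solution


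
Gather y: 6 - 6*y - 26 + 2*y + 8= -4*y - 12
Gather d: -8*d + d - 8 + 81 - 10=63 - 7*d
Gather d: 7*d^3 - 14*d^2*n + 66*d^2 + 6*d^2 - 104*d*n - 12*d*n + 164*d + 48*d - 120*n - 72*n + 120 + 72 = 7*d^3 + d^2*(72 - 14*n) + d*(212 - 116*n) - 192*n + 192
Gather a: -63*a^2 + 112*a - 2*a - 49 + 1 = -63*a^2 + 110*a - 48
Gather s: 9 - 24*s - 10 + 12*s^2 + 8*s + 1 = 12*s^2 - 16*s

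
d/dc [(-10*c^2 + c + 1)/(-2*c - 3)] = (20*c^2 + 60*c - 1)/(4*c^2 + 12*c + 9)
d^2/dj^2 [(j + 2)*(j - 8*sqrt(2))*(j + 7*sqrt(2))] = 6*j - 2*sqrt(2) + 4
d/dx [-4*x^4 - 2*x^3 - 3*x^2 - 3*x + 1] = -16*x^3 - 6*x^2 - 6*x - 3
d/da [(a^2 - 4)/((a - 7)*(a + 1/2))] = 2*(-13*a^2 + 2*a - 52)/(4*a^4 - 52*a^3 + 141*a^2 + 182*a + 49)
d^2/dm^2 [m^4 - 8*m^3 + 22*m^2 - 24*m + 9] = 12*m^2 - 48*m + 44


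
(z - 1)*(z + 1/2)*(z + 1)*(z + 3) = z^4 + 7*z^3/2 + z^2/2 - 7*z/2 - 3/2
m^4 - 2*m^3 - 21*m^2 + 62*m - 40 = (m - 4)*(m - 2)*(m - 1)*(m + 5)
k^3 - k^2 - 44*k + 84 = (k - 6)*(k - 2)*(k + 7)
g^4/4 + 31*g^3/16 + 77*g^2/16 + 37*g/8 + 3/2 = (g/4 + 1)*(g + 3/4)*(g + 1)*(g + 2)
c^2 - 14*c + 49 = (c - 7)^2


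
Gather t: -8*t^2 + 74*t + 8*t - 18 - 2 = -8*t^2 + 82*t - 20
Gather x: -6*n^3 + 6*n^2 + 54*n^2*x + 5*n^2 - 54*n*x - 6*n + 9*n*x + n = -6*n^3 + 11*n^2 - 5*n + x*(54*n^2 - 45*n)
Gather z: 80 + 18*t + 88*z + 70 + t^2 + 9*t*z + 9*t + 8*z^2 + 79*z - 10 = t^2 + 27*t + 8*z^2 + z*(9*t + 167) + 140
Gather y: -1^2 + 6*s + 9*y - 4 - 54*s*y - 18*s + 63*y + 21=-12*s + y*(72 - 54*s) + 16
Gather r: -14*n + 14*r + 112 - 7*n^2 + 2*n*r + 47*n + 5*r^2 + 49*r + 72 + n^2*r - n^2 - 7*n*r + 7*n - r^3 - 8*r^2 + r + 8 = -8*n^2 + 40*n - r^3 - 3*r^2 + r*(n^2 - 5*n + 64) + 192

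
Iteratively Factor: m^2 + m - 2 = (m - 1)*(m + 2)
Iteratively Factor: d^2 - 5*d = (d - 5)*(d)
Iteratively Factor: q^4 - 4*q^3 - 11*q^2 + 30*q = (q + 3)*(q^3 - 7*q^2 + 10*q) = (q - 5)*(q + 3)*(q^2 - 2*q) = (q - 5)*(q - 2)*(q + 3)*(q)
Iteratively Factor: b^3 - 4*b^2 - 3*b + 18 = (b - 3)*(b^2 - b - 6) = (b - 3)^2*(b + 2)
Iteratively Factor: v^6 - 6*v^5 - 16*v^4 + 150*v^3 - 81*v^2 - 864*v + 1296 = (v - 3)*(v^5 - 3*v^4 - 25*v^3 + 75*v^2 + 144*v - 432) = (v - 3)*(v + 3)*(v^4 - 6*v^3 - 7*v^2 + 96*v - 144) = (v - 3)^2*(v + 3)*(v^3 - 3*v^2 - 16*v + 48) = (v - 3)^2*(v + 3)*(v + 4)*(v^2 - 7*v + 12) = (v - 3)^3*(v + 3)*(v + 4)*(v - 4)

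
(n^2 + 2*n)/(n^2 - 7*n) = (n + 2)/(n - 7)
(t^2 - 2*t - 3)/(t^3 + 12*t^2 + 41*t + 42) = (t^2 - 2*t - 3)/(t^3 + 12*t^2 + 41*t + 42)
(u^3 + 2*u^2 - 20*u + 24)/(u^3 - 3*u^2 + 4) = (u + 6)/(u + 1)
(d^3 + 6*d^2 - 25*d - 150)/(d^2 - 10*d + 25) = (d^2 + 11*d + 30)/(d - 5)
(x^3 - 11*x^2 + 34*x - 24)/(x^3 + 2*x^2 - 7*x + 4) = (x^2 - 10*x + 24)/(x^2 + 3*x - 4)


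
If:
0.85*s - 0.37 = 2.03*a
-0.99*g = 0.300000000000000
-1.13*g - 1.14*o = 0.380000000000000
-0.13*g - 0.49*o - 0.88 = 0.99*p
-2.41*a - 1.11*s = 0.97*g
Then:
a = -0.04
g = -0.30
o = -0.03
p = -0.83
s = 0.35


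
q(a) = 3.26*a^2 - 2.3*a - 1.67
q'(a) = 6.52*a - 2.3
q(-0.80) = 2.26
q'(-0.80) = -7.52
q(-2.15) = 18.34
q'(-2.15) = -16.32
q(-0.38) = -0.33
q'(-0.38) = -4.78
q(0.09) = -1.85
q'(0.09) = -1.71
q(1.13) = -0.11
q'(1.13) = 5.07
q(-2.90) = 32.42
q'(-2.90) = -21.21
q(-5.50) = 109.60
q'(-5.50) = -38.16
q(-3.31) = 41.66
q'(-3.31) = -23.88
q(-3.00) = 34.57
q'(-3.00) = -21.86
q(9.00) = 241.69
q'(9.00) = 56.38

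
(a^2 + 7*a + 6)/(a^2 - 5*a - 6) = (a + 6)/(a - 6)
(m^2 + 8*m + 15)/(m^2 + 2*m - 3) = (m + 5)/(m - 1)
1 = 1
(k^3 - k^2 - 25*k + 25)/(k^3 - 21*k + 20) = (k - 5)/(k - 4)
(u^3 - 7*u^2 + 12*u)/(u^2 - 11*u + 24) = u*(u - 4)/(u - 8)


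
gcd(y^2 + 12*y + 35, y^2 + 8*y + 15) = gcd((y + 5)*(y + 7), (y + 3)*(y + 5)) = y + 5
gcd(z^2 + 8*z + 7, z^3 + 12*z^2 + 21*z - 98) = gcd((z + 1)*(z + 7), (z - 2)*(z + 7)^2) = z + 7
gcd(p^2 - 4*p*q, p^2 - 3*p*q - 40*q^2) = 1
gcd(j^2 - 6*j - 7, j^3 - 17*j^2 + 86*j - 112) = j - 7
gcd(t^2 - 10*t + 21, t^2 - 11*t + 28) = t - 7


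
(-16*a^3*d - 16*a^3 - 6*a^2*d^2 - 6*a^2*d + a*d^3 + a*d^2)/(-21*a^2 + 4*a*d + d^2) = a*(-16*a^2*d - 16*a^2 - 6*a*d^2 - 6*a*d + d^3 + d^2)/(-21*a^2 + 4*a*d + d^2)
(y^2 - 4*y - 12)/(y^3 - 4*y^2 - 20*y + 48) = (y + 2)/(y^2 + 2*y - 8)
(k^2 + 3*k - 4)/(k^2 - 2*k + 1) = (k + 4)/(k - 1)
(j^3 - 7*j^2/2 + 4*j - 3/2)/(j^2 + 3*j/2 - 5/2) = (2*j^2 - 5*j + 3)/(2*j + 5)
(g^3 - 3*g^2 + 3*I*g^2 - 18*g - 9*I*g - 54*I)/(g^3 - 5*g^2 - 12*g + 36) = (g + 3*I)/(g - 2)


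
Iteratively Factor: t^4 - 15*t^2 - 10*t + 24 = (t - 1)*(t^3 + t^2 - 14*t - 24) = (t - 1)*(t + 2)*(t^2 - t - 12) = (t - 1)*(t + 2)*(t + 3)*(t - 4)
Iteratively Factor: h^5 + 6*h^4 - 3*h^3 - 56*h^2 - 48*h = (h + 1)*(h^4 + 5*h^3 - 8*h^2 - 48*h) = (h - 3)*(h + 1)*(h^3 + 8*h^2 + 16*h) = h*(h - 3)*(h + 1)*(h^2 + 8*h + 16) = h*(h - 3)*(h + 1)*(h + 4)*(h + 4)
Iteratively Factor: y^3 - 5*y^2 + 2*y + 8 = (y + 1)*(y^2 - 6*y + 8) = (y - 2)*(y + 1)*(y - 4)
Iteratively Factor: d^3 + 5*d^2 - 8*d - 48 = (d - 3)*(d^2 + 8*d + 16) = (d - 3)*(d + 4)*(d + 4)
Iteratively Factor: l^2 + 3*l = (l)*(l + 3)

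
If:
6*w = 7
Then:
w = 7/6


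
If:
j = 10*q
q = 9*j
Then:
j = 0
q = 0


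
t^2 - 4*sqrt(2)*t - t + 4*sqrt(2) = (t - 1)*(t - 4*sqrt(2))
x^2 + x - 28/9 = (x - 4/3)*(x + 7/3)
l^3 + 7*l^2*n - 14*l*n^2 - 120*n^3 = (l - 4*n)*(l + 5*n)*(l + 6*n)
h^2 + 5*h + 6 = (h + 2)*(h + 3)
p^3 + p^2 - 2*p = p*(p - 1)*(p + 2)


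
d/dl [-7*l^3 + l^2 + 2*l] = -21*l^2 + 2*l + 2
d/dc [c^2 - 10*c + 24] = 2*c - 10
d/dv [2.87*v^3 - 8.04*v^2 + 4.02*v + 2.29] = 8.61*v^2 - 16.08*v + 4.02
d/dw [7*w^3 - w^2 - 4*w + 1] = 21*w^2 - 2*w - 4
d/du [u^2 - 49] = 2*u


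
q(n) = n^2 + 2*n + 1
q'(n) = 2*n + 2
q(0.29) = 1.66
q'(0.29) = 2.58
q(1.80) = 7.84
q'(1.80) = 5.60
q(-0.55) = 0.20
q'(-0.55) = 0.90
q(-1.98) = 0.96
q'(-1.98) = -1.96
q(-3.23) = 4.97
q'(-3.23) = -4.46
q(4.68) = 32.26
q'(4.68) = 11.36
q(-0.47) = 0.28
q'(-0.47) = 1.06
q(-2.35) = 1.82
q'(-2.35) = -2.70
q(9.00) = 100.00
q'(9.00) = 20.00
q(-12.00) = 121.00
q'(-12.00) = -22.00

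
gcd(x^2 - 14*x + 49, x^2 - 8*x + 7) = x - 7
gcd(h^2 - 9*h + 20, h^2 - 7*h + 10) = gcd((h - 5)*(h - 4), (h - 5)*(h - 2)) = h - 5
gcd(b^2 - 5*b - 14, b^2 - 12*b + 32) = 1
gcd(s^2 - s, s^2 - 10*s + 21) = 1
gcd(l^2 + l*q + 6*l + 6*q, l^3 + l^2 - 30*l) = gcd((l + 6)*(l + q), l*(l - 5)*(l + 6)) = l + 6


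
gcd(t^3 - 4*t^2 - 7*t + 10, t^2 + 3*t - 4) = t - 1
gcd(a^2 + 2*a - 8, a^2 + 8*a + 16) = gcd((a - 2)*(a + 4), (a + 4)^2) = a + 4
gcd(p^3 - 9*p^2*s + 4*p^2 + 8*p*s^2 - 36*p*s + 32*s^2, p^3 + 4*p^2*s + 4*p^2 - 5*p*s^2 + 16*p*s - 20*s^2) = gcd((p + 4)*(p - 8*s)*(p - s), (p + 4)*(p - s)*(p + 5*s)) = p^2 - p*s + 4*p - 4*s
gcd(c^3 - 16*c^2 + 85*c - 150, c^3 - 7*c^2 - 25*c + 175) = c - 5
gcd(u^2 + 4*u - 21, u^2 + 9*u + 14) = u + 7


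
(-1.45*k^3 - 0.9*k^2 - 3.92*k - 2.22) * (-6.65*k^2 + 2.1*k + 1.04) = 9.6425*k^5 + 2.94*k^4 + 22.67*k^3 + 5.595*k^2 - 8.7388*k - 2.3088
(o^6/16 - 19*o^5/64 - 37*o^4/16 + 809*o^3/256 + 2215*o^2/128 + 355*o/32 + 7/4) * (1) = o^6/16 - 19*o^5/64 - 37*o^4/16 + 809*o^3/256 + 2215*o^2/128 + 355*o/32 + 7/4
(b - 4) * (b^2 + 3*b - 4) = b^3 - b^2 - 16*b + 16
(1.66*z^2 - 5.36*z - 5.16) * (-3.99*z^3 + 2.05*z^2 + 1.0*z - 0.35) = -6.6234*z^5 + 24.7894*z^4 + 11.2604*z^3 - 16.519*z^2 - 3.284*z + 1.806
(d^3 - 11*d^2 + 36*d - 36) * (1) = d^3 - 11*d^2 + 36*d - 36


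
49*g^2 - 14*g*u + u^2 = (-7*g + u)^2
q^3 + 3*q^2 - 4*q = q*(q - 1)*(q + 4)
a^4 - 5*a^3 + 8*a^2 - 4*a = a*(a - 2)^2*(a - 1)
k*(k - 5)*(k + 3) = k^3 - 2*k^2 - 15*k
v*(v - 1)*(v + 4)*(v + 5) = v^4 + 8*v^3 + 11*v^2 - 20*v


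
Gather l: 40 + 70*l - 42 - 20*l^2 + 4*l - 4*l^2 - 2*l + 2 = -24*l^2 + 72*l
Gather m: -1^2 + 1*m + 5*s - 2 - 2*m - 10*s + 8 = -m - 5*s + 5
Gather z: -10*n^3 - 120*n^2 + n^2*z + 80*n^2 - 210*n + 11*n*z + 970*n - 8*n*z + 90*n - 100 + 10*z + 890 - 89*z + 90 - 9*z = -10*n^3 - 40*n^2 + 850*n + z*(n^2 + 3*n - 88) + 880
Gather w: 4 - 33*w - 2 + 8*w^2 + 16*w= 8*w^2 - 17*w + 2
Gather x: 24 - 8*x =24 - 8*x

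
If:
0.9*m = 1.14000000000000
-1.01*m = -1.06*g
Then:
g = 1.21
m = 1.27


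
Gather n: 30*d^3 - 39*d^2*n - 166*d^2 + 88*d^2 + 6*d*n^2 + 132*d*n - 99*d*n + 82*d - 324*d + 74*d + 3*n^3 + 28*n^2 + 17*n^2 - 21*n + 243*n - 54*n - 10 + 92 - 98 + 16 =30*d^3 - 78*d^2 - 168*d + 3*n^3 + n^2*(6*d + 45) + n*(-39*d^2 + 33*d + 168)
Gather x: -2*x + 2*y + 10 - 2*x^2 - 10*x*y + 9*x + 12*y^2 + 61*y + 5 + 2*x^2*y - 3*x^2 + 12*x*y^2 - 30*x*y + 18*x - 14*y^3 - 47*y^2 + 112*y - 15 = x^2*(2*y - 5) + x*(12*y^2 - 40*y + 25) - 14*y^3 - 35*y^2 + 175*y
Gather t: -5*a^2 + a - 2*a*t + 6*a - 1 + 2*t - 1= -5*a^2 + 7*a + t*(2 - 2*a) - 2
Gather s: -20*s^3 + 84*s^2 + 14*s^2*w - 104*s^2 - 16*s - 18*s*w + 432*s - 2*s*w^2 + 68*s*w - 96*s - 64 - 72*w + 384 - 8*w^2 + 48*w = -20*s^3 + s^2*(14*w - 20) + s*(-2*w^2 + 50*w + 320) - 8*w^2 - 24*w + 320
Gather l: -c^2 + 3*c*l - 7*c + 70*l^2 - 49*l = -c^2 - 7*c + 70*l^2 + l*(3*c - 49)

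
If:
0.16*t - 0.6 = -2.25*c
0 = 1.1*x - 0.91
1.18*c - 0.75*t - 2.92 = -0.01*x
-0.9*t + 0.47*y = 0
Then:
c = 0.49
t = -3.11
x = 0.83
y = -5.96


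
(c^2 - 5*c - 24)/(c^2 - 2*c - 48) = (c + 3)/(c + 6)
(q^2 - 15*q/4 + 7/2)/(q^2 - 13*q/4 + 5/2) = (4*q - 7)/(4*q - 5)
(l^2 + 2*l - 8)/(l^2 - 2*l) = (l + 4)/l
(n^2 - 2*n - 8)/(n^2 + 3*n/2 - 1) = 2*(n - 4)/(2*n - 1)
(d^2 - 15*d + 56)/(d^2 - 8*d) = (d - 7)/d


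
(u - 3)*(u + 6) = u^2 + 3*u - 18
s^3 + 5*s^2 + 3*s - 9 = (s - 1)*(s + 3)^2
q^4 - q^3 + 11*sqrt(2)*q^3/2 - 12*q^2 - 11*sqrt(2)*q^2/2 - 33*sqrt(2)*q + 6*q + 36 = (q - 3)*(q + 2)*(q - sqrt(2)/2)*(q + 6*sqrt(2))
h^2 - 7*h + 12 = (h - 4)*(h - 3)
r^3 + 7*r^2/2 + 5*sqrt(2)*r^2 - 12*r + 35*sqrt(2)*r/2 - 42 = (r + 7/2)*(r - sqrt(2))*(r + 6*sqrt(2))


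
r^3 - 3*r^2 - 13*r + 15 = (r - 5)*(r - 1)*(r + 3)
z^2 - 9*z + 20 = (z - 5)*(z - 4)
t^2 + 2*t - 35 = (t - 5)*(t + 7)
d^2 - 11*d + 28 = (d - 7)*(d - 4)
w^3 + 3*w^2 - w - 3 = (w - 1)*(w + 1)*(w + 3)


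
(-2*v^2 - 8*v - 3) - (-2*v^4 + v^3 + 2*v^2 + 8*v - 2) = 2*v^4 - v^3 - 4*v^2 - 16*v - 1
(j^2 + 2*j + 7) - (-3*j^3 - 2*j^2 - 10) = 3*j^3 + 3*j^2 + 2*j + 17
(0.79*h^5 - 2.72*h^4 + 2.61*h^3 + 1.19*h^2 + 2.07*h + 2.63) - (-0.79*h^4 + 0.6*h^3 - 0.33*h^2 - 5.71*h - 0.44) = 0.79*h^5 - 1.93*h^4 + 2.01*h^3 + 1.52*h^2 + 7.78*h + 3.07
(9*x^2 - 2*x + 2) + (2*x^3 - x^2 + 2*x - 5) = 2*x^3 + 8*x^2 - 3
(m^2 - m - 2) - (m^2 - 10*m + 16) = 9*m - 18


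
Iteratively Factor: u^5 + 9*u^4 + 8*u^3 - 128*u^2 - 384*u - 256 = (u + 4)*(u^4 + 5*u^3 - 12*u^2 - 80*u - 64) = (u - 4)*(u + 4)*(u^3 + 9*u^2 + 24*u + 16) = (u - 4)*(u + 4)^2*(u^2 + 5*u + 4) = (u - 4)*(u + 1)*(u + 4)^2*(u + 4)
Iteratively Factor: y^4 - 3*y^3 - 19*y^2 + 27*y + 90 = (y - 3)*(y^3 - 19*y - 30) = (y - 5)*(y - 3)*(y^2 + 5*y + 6) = (y - 5)*(y - 3)*(y + 3)*(y + 2)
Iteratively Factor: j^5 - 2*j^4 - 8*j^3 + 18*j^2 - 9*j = (j - 1)*(j^4 - j^3 - 9*j^2 + 9*j) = (j - 1)^2*(j^3 - 9*j) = j*(j - 1)^2*(j^2 - 9) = j*(j - 3)*(j - 1)^2*(j + 3)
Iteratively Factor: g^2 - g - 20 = (g + 4)*(g - 5)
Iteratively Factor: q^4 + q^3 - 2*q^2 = (q)*(q^3 + q^2 - 2*q) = q*(q + 2)*(q^2 - q) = q^2*(q + 2)*(q - 1)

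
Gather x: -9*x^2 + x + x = -9*x^2 + 2*x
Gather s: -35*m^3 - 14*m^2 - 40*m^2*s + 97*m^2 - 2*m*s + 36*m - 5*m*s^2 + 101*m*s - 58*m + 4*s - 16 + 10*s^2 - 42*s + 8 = -35*m^3 + 83*m^2 - 22*m + s^2*(10 - 5*m) + s*(-40*m^2 + 99*m - 38) - 8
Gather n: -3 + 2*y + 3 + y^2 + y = y^2 + 3*y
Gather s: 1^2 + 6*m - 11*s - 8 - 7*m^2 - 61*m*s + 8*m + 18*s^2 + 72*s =-7*m^2 + 14*m + 18*s^2 + s*(61 - 61*m) - 7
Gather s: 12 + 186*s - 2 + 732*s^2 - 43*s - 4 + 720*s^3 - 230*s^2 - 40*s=720*s^3 + 502*s^2 + 103*s + 6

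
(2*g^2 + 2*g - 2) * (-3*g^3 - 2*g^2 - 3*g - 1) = -6*g^5 - 10*g^4 - 4*g^3 - 4*g^2 + 4*g + 2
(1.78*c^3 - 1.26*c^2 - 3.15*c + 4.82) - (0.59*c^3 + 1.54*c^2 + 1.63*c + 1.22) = 1.19*c^3 - 2.8*c^2 - 4.78*c + 3.6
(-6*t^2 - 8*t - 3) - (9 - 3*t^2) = -3*t^2 - 8*t - 12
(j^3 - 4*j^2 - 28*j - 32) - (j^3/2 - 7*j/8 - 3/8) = j^3/2 - 4*j^2 - 217*j/8 - 253/8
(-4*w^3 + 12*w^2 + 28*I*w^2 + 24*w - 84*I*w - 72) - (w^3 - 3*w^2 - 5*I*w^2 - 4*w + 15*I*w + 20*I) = -5*w^3 + 15*w^2 + 33*I*w^2 + 28*w - 99*I*w - 72 - 20*I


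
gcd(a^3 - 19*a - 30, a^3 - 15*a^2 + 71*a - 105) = a - 5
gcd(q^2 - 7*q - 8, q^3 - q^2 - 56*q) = q - 8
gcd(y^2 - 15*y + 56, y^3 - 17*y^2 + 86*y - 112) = y^2 - 15*y + 56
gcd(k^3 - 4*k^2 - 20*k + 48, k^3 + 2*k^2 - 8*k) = k^2 + 2*k - 8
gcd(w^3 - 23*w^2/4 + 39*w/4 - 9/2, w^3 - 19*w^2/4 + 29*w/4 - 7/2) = w - 2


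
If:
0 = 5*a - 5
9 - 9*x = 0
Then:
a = 1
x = 1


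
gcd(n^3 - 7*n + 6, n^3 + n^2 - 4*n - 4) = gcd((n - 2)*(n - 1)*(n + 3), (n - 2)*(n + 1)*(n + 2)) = n - 2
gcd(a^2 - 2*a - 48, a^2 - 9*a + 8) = a - 8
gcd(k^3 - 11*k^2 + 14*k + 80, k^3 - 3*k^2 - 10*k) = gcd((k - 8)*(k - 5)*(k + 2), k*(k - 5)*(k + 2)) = k^2 - 3*k - 10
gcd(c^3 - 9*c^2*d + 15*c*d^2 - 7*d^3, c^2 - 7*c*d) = c - 7*d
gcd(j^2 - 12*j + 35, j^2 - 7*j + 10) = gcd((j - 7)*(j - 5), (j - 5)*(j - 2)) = j - 5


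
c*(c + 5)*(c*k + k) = c^3*k + 6*c^2*k + 5*c*k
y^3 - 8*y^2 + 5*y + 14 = (y - 7)*(y - 2)*(y + 1)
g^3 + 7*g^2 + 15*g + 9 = (g + 1)*(g + 3)^2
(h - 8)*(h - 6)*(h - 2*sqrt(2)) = h^3 - 14*h^2 - 2*sqrt(2)*h^2 + 28*sqrt(2)*h + 48*h - 96*sqrt(2)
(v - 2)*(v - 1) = v^2 - 3*v + 2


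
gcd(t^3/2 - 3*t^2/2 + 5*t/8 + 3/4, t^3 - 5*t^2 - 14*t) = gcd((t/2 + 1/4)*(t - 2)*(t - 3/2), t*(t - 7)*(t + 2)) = 1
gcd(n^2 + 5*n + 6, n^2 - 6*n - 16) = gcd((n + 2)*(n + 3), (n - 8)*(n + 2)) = n + 2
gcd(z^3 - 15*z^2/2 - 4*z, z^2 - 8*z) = z^2 - 8*z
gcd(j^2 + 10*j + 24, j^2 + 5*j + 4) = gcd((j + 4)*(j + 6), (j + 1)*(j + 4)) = j + 4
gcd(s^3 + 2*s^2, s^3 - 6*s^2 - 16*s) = s^2 + 2*s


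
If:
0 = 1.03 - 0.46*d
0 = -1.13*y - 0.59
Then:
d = 2.24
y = -0.52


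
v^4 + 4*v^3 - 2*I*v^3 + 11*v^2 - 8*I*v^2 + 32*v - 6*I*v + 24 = (v + 1)*(v + 3)*(v - 4*I)*(v + 2*I)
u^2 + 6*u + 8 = (u + 2)*(u + 4)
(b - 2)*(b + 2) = b^2 - 4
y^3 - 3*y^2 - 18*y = y*(y - 6)*(y + 3)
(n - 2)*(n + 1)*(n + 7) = n^3 + 6*n^2 - 9*n - 14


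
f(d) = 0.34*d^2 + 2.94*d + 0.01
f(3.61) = 15.05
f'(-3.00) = 0.90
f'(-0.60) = 2.53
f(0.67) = 2.13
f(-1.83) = -4.23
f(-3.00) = -5.75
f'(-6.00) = -1.14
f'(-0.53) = 2.58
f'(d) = 0.68*d + 2.94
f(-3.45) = -6.09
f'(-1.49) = 1.93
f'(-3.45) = 0.59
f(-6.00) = -5.39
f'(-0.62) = 2.52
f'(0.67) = 3.40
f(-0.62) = -1.68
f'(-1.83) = 1.70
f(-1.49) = -3.62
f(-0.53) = -1.45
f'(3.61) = 5.39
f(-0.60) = -1.63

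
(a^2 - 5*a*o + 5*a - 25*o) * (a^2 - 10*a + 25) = a^4 - 5*a^3*o - 5*a^3 + 25*a^2*o - 25*a^2 + 125*a*o + 125*a - 625*o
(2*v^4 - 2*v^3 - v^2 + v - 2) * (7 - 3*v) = -6*v^5 + 20*v^4 - 11*v^3 - 10*v^2 + 13*v - 14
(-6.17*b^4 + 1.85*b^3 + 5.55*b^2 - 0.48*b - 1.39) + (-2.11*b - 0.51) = -6.17*b^4 + 1.85*b^3 + 5.55*b^2 - 2.59*b - 1.9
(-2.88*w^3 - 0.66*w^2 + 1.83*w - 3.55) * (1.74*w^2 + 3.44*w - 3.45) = -5.0112*w^5 - 11.0556*w^4 + 10.8498*w^3 + 2.3952*w^2 - 18.5255*w + 12.2475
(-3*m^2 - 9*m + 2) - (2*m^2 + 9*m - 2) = -5*m^2 - 18*m + 4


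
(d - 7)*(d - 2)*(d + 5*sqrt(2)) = d^3 - 9*d^2 + 5*sqrt(2)*d^2 - 45*sqrt(2)*d + 14*d + 70*sqrt(2)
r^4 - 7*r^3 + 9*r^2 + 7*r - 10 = (r - 5)*(r - 2)*(r - 1)*(r + 1)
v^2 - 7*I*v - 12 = (v - 4*I)*(v - 3*I)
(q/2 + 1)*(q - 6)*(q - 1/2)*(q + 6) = q^4/2 + 3*q^3/4 - 37*q^2/2 - 27*q + 18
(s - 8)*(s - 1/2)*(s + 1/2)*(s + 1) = s^4 - 7*s^3 - 33*s^2/4 + 7*s/4 + 2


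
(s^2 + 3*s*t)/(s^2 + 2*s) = (s + 3*t)/(s + 2)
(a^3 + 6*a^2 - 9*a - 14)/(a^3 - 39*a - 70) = (-a^3 - 6*a^2 + 9*a + 14)/(-a^3 + 39*a + 70)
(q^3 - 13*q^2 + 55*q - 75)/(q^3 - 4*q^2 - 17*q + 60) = (q - 5)/(q + 4)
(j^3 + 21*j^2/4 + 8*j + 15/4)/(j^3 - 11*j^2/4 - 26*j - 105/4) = (j + 1)/(j - 7)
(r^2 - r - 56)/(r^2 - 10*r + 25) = (r^2 - r - 56)/(r^2 - 10*r + 25)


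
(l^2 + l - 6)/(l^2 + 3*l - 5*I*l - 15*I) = (l - 2)/(l - 5*I)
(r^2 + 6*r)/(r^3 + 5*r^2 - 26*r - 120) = r/(r^2 - r - 20)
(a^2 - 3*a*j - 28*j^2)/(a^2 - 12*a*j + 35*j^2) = (a + 4*j)/(a - 5*j)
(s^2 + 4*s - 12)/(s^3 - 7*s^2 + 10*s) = (s + 6)/(s*(s - 5))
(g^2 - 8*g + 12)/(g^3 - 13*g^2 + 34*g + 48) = (g - 2)/(g^2 - 7*g - 8)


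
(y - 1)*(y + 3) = y^2 + 2*y - 3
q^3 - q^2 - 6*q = q*(q - 3)*(q + 2)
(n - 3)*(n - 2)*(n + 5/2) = n^3 - 5*n^2/2 - 13*n/2 + 15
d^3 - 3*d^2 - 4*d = d*(d - 4)*(d + 1)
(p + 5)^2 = p^2 + 10*p + 25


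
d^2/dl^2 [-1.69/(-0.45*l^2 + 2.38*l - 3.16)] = (-0.68445*l^2 + 3.61998*l + 1.69*(0.9*l - 2.38)*(1.8*l - 4.76) - 4.80636)/(0.45*l^2 - 2.38*l + 3.16)^3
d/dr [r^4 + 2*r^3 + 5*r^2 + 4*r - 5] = 4*r^3 + 6*r^2 + 10*r + 4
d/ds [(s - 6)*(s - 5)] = 2*s - 11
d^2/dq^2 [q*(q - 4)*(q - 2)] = 6*q - 12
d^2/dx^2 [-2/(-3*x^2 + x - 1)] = 4*(-9*x^2 + 3*x + (6*x - 1)^2 - 3)/(3*x^2 - x + 1)^3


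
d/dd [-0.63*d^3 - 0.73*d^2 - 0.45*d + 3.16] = -1.89*d^2 - 1.46*d - 0.45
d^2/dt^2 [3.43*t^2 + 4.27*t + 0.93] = 6.86000000000000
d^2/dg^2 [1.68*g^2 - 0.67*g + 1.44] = 3.36000000000000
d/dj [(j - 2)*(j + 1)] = 2*j - 1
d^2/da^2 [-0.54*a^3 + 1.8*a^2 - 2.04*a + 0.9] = 3.6 - 3.24*a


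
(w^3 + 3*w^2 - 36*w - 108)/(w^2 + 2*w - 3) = (w^2 - 36)/(w - 1)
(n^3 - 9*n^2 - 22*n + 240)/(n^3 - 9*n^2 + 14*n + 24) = (n^2 - 3*n - 40)/(n^2 - 3*n - 4)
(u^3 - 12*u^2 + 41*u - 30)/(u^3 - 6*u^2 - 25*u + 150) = (u - 1)/(u + 5)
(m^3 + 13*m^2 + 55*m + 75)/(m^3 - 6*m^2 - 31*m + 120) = (m^2 + 8*m + 15)/(m^2 - 11*m + 24)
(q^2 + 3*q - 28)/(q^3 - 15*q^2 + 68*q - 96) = (q + 7)/(q^2 - 11*q + 24)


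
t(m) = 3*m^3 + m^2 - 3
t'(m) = 9*m^2 + 2*m = m*(9*m + 2)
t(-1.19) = -6.64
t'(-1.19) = 10.36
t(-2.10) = -26.37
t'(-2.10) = 35.49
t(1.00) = 1.00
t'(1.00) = 11.00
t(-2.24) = -31.70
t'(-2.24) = 40.68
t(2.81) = 71.46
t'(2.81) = 76.68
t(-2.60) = -48.97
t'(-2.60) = 55.64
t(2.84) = 73.78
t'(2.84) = 78.27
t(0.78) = -0.97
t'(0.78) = 7.04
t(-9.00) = -2109.00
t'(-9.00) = 711.00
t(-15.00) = -9903.00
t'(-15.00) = 1995.00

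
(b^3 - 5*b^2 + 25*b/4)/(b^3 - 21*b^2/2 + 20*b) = (b - 5/2)/(b - 8)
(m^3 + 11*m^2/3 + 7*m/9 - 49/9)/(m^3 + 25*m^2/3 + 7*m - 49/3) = (m + 7/3)/(m + 7)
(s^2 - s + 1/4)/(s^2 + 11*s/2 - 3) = (s - 1/2)/(s + 6)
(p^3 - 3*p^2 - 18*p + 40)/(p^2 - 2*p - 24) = (p^2 - 7*p + 10)/(p - 6)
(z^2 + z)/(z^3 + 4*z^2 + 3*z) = 1/(z + 3)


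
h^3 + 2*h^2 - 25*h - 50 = (h - 5)*(h + 2)*(h + 5)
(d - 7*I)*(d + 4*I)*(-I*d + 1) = -I*d^3 - 2*d^2 - 31*I*d + 28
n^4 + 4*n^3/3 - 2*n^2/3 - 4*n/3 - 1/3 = (n - 1)*(n + 1/3)*(n + 1)^2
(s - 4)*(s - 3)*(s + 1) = s^3 - 6*s^2 + 5*s + 12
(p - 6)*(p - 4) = p^2 - 10*p + 24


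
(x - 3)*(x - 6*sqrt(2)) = x^2 - 6*sqrt(2)*x - 3*x + 18*sqrt(2)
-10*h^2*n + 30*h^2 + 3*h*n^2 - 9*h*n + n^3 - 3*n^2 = (-2*h + n)*(5*h + n)*(n - 3)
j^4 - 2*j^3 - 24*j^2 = j^2*(j - 6)*(j + 4)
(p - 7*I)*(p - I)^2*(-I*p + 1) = -I*p^4 - 8*p^3 + 6*I*p^2 - 8*p + 7*I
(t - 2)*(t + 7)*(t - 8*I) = t^3 + 5*t^2 - 8*I*t^2 - 14*t - 40*I*t + 112*I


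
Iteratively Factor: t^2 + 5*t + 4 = (t + 1)*(t + 4)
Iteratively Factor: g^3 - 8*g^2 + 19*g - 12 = (g - 3)*(g^2 - 5*g + 4) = (g - 4)*(g - 3)*(g - 1)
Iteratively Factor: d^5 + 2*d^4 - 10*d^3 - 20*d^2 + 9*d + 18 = (d + 2)*(d^4 - 10*d^2 + 9) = (d - 1)*(d + 2)*(d^3 + d^2 - 9*d - 9) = (d - 1)*(d + 1)*(d + 2)*(d^2 - 9) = (d - 1)*(d + 1)*(d + 2)*(d + 3)*(d - 3)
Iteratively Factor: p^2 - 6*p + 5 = (p - 1)*(p - 5)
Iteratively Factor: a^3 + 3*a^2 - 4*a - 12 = (a + 2)*(a^2 + a - 6) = (a - 2)*(a + 2)*(a + 3)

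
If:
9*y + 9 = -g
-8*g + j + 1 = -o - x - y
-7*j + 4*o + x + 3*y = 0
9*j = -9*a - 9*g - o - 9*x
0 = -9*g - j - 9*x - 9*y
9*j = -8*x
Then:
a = 2116/10023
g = -594/3341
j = -3816/3341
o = -5295/3341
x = 4293/3341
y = -3275/3341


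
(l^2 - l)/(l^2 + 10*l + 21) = l*(l - 1)/(l^2 + 10*l + 21)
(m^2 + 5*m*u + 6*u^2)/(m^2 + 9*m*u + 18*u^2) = (m + 2*u)/(m + 6*u)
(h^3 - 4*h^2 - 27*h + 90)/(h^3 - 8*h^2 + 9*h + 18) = (h + 5)/(h + 1)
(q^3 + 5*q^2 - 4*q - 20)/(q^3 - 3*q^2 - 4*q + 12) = (q + 5)/(q - 3)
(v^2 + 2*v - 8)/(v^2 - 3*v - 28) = (v - 2)/(v - 7)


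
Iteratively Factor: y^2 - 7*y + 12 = (y - 3)*(y - 4)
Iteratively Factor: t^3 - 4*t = (t - 2)*(t^2 + 2*t) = (t - 2)*(t + 2)*(t)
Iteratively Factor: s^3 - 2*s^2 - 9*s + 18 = (s - 3)*(s^2 + s - 6) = (s - 3)*(s + 3)*(s - 2)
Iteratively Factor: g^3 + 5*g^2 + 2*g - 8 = (g + 2)*(g^2 + 3*g - 4) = (g - 1)*(g + 2)*(g + 4)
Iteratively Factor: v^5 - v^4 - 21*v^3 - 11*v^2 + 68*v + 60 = (v + 2)*(v^4 - 3*v^3 - 15*v^2 + 19*v + 30) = (v + 2)*(v + 3)*(v^3 - 6*v^2 + 3*v + 10) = (v + 1)*(v + 2)*(v + 3)*(v^2 - 7*v + 10) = (v - 2)*(v + 1)*(v + 2)*(v + 3)*(v - 5)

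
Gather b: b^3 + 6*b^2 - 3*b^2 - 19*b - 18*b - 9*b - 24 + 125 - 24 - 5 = b^3 + 3*b^2 - 46*b + 72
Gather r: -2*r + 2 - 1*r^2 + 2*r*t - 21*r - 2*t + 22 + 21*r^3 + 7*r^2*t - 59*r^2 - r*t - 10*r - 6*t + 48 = 21*r^3 + r^2*(7*t - 60) + r*(t - 33) - 8*t + 72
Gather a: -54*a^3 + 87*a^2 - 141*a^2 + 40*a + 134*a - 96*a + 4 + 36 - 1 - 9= -54*a^3 - 54*a^2 + 78*a + 30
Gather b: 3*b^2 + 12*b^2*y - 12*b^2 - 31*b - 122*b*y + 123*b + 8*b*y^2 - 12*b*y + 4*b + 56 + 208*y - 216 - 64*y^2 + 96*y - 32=b^2*(12*y - 9) + b*(8*y^2 - 134*y + 96) - 64*y^2 + 304*y - 192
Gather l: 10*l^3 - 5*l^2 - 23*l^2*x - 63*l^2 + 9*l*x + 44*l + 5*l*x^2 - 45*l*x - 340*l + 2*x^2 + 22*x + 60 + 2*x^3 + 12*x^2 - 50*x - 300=10*l^3 + l^2*(-23*x - 68) + l*(5*x^2 - 36*x - 296) + 2*x^3 + 14*x^2 - 28*x - 240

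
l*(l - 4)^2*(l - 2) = l^4 - 10*l^3 + 32*l^2 - 32*l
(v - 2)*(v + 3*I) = v^2 - 2*v + 3*I*v - 6*I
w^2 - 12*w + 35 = (w - 7)*(w - 5)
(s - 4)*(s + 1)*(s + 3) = s^3 - 13*s - 12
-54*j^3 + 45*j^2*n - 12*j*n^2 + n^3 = (-6*j + n)*(-3*j + n)^2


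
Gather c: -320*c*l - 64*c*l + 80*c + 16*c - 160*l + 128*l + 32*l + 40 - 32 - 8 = c*(96 - 384*l)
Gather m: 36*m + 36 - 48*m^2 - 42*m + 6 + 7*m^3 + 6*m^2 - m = 7*m^3 - 42*m^2 - 7*m + 42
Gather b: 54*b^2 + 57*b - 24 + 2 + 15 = 54*b^2 + 57*b - 7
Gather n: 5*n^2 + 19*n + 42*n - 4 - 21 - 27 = 5*n^2 + 61*n - 52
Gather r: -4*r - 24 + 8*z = -4*r + 8*z - 24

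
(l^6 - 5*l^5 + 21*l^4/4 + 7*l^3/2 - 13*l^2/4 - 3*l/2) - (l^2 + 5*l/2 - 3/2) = l^6 - 5*l^5 + 21*l^4/4 + 7*l^3/2 - 17*l^2/4 - 4*l + 3/2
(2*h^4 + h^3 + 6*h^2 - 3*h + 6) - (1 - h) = 2*h^4 + h^3 + 6*h^2 - 2*h + 5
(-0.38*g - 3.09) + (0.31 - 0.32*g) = -0.7*g - 2.78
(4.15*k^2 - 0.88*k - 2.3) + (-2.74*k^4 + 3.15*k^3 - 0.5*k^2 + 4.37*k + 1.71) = -2.74*k^4 + 3.15*k^3 + 3.65*k^2 + 3.49*k - 0.59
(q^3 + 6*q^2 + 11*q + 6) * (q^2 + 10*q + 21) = q^5 + 16*q^4 + 92*q^3 + 242*q^2 + 291*q + 126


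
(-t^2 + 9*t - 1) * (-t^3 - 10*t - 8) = t^5 - 9*t^4 + 11*t^3 - 82*t^2 - 62*t + 8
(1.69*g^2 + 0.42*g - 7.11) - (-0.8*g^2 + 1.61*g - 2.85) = 2.49*g^2 - 1.19*g - 4.26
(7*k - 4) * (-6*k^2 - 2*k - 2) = -42*k^3 + 10*k^2 - 6*k + 8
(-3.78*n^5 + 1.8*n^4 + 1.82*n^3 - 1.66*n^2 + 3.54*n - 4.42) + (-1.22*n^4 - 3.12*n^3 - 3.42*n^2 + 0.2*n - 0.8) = -3.78*n^5 + 0.58*n^4 - 1.3*n^3 - 5.08*n^2 + 3.74*n - 5.22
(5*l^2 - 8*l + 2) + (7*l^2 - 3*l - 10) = 12*l^2 - 11*l - 8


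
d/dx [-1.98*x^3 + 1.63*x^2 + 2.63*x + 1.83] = -5.94*x^2 + 3.26*x + 2.63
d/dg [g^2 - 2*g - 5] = 2*g - 2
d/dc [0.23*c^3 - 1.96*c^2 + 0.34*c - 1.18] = 0.69*c^2 - 3.92*c + 0.34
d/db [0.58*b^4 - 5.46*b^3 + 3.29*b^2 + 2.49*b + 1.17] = 2.32*b^3 - 16.38*b^2 + 6.58*b + 2.49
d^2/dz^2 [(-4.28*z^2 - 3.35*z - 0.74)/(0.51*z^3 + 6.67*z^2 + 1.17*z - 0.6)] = (-2.226456*z^6 - 5.22800999999998*z^5 - 55.3606019999995*z^4 - 285.888004*z^3 - 315.252624*z^2 - 116.448156*z - 15.733932)/(0.132651*z^9 + 5.204601*z^8 + 68.980968*z^7 + 320.152717*z^6 + 146.004336*z^5 - 54.836451*z^4 - 25.941627*z^3 + 4.73958*z^2 + 1.2636*z - 0.216)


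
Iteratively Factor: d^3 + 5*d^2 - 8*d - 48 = (d + 4)*(d^2 + d - 12) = (d + 4)^2*(d - 3)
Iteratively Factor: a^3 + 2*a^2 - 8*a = (a)*(a^2 + 2*a - 8) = a*(a - 2)*(a + 4)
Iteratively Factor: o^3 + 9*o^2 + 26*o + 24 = (o + 2)*(o^2 + 7*o + 12) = (o + 2)*(o + 4)*(o + 3)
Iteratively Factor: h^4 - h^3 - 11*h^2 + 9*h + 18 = (h + 3)*(h^3 - 4*h^2 + h + 6) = (h - 2)*(h + 3)*(h^2 - 2*h - 3) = (h - 2)*(h + 1)*(h + 3)*(h - 3)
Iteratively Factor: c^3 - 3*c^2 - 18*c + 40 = (c - 2)*(c^2 - c - 20) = (c - 5)*(c - 2)*(c + 4)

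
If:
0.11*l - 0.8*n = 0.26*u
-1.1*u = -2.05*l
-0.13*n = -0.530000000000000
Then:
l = -8.71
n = 4.08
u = -16.23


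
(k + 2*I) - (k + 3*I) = -I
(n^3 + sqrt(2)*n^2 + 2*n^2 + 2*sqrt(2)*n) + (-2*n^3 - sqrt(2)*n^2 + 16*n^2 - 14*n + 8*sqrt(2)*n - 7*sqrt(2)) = -n^3 + 18*n^2 - 14*n + 10*sqrt(2)*n - 7*sqrt(2)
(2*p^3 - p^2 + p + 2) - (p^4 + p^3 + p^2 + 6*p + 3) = -p^4 + p^3 - 2*p^2 - 5*p - 1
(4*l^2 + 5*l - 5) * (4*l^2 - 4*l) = 16*l^4 + 4*l^3 - 40*l^2 + 20*l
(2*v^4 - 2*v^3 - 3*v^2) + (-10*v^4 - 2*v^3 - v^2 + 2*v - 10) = -8*v^4 - 4*v^3 - 4*v^2 + 2*v - 10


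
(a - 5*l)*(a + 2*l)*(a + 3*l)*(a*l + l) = a^4*l + a^3*l - 19*a^2*l^3 - 30*a*l^4 - 19*a*l^3 - 30*l^4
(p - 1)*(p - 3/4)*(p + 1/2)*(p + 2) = p^4 + 3*p^3/4 - 21*p^2/8 + p/8 + 3/4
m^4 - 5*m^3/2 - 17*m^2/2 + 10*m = m*(m - 4)*(m - 1)*(m + 5/2)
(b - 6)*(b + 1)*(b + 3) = b^3 - 2*b^2 - 21*b - 18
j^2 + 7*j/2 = j*(j + 7/2)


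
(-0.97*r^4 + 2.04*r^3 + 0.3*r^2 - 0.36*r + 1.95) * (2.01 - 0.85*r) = 0.8245*r^5 - 3.6837*r^4 + 3.8454*r^3 + 0.909*r^2 - 2.3811*r + 3.9195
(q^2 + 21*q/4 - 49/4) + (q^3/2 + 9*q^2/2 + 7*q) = q^3/2 + 11*q^2/2 + 49*q/4 - 49/4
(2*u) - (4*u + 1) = -2*u - 1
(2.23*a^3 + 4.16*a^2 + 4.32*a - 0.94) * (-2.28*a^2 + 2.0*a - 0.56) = -5.0844*a^5 - 5.0248*a^4 - 2.7784*a^3 + 8.4536*a^2 - 4.2992*a + 0.5264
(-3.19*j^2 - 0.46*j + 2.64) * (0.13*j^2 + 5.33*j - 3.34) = -0.4147*j^4 - 17.0625*j^3 + 8.546*j^2 + 15.6076*j - 8.8176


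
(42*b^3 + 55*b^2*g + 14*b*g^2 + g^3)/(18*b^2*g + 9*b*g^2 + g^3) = (7*b^2 + 8*b*g + g^2)/(g*(3*b + g))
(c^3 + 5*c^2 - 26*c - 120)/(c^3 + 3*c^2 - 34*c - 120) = (c^2 + c - 30)/(c^2 - c - 30)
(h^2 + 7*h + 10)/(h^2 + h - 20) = (h + 2)/(h - 4)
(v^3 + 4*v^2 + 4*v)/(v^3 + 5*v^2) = (v^2 + 4*v + 4)/(v*(v + 5))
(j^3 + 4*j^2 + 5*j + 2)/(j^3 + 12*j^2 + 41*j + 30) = (j^2 + 3*j + 2)/(j^2 + 11*j + 30)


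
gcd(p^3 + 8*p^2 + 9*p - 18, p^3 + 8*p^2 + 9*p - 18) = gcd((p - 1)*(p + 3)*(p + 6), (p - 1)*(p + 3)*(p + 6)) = p^3 + 8*p^2 + 9*p - 18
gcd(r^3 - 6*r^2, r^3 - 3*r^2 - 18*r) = r^2 - 6*r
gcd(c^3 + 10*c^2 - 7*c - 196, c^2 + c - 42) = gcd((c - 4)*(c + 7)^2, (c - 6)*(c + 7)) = c + 7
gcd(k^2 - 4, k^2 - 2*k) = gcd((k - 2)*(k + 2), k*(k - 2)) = k - 2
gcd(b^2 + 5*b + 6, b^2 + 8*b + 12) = b + 2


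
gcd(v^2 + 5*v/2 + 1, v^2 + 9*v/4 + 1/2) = v + 2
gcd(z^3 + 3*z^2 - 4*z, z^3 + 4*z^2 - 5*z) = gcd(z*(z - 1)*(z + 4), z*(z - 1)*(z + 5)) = z^2 - z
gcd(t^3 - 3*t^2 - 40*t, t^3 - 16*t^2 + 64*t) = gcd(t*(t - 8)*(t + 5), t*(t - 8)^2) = t^2 - 8*t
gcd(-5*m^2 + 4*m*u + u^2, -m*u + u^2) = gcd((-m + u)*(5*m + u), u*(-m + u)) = -m + u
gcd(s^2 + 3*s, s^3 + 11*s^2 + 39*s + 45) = s + 3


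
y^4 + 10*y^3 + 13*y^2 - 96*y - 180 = (y - 3)*(y + 2)*(y + 5)*(y + 6)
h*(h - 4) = h^2 - 4*h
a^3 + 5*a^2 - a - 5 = (a - 1)*(a + 1)*(a + 5)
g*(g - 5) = g^2 - 5*g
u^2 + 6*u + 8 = (u + 2)*(u + 4)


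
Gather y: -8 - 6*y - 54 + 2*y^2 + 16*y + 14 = 2*y^2 + 10*y - 48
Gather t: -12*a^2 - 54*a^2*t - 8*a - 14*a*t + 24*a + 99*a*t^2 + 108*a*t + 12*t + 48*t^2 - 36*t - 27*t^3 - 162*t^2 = -12*a^2 + 16*a - 27*t^3 + t^2*(99*a - 114) + t*(-54*a^2 + 94*a - 24)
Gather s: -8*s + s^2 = s^2 - 8*s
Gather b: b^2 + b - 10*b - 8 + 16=b^2 - 9*b + 8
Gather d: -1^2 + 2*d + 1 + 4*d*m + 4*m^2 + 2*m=d*(4*m + 2) + 4*m^2 + 2*m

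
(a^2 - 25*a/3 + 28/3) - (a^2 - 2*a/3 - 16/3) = 44/3 - 23*a/3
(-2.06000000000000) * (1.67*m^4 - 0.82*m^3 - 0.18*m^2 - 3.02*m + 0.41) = -3.4402*m^4 + 1.6892*m^3 + 0.3708*m^2 + 6.2212*m - 0.8446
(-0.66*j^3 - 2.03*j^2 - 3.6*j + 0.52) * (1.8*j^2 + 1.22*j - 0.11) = -1.188*j^5 - 4.4592*j^4 - 8.884*j^3 - 3.2327*j^2 + 1.0304*j - 0.0572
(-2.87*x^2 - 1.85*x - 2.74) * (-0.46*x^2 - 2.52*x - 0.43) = 1.3202*x^4 + 8.0834*x^3 + 7.1565*x^2 + 7.7003*x + 1.1782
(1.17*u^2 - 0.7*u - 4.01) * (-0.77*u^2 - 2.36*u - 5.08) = -0.9009*u^4 - 2.2222*u^3 - 1.2039*u^2 + 13.0196*u + 20.3708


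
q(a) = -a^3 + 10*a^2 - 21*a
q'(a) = -3*a^2 + 20*a - 21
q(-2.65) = 144.48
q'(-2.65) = -95.07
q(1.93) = -10.47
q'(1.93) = 6.43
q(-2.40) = 121.82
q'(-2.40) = -86.28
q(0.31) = -5.58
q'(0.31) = -15.09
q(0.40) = -6.86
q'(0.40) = -13.48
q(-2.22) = 106.85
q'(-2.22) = -80.19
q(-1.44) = 53.96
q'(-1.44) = -56.02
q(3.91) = 10.99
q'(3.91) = 11.34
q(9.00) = -108.00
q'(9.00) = -84.00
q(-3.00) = 180.00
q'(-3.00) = -108.00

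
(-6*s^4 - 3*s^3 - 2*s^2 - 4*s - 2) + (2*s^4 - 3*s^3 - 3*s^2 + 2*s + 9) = -4*s^4 - 6*s^3 - 5*s^2 - 2*s + 7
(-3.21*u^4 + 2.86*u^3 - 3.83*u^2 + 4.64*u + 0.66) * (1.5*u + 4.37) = -4.815*u^5 - 9.7377*u^4 + 6.7532*u^3 - 9.7771*u^2 + 21.2668*u + 2.8842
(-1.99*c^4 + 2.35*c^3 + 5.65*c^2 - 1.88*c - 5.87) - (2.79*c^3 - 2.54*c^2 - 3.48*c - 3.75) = -1.99*c^4 - 0.44*c^3 + 8.19*c^2 + 1.6*c - 2.12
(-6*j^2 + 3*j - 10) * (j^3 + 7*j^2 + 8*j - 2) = -6*j^5 - 39*j^4 - 37*j^3 - 34*j^2 - 86*j + 20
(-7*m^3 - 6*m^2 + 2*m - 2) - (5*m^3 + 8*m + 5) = -12*m^3 - 6*m^2 - 6*m - 7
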